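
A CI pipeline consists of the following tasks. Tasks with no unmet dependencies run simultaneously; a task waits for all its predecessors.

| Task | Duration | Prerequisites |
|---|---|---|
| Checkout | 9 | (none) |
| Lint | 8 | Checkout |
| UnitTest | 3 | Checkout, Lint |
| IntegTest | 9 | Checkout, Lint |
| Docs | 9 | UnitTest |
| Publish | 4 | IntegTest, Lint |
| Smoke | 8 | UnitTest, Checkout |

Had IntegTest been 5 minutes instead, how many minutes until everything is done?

Baseline: Checkout→Lint→IntegTest→Publish = 9+8+9+4 = 30 → 30 minutes.
IntegTest lies on that path, so at 5 minutes the path becomes 26 minutes.
New critical path: Checkout→Lint→UnitTest→Docs = 9+8+3+9 = 29 ⇒ 29 minutes.

29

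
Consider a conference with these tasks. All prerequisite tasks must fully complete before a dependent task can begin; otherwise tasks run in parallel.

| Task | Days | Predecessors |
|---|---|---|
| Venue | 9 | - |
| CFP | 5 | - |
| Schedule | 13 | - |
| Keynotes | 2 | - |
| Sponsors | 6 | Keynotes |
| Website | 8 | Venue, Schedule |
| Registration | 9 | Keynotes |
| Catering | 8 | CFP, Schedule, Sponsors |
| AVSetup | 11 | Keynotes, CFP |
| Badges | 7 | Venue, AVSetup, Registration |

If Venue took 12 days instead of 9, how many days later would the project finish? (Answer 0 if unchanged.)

0

As given, the longest chain is CFP→AVSetup→Badges = 5+11+7 = 23, so the finish is 23 days.
The longest path through Venue is only 17 days, so Venue has float 6.
The critical path is still CFP→AVSetup→Badges; finish is now 23 days.
Change in finish: 23 − 23 = +0 days.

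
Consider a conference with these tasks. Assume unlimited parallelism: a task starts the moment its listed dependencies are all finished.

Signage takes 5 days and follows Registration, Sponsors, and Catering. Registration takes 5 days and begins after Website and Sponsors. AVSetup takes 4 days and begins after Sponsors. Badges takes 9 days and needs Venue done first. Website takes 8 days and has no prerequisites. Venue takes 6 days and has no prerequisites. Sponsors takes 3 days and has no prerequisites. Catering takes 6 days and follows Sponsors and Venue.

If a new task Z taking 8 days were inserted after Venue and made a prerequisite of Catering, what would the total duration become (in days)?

Originally the plan takes 18 days.
With Z inserted, Catering now waits for max(Sponsors, Venue, Z).
New critical path: Venue→Z→Catering→Signage = 6+8+6+5 = 25 ⇒ 25 days.

25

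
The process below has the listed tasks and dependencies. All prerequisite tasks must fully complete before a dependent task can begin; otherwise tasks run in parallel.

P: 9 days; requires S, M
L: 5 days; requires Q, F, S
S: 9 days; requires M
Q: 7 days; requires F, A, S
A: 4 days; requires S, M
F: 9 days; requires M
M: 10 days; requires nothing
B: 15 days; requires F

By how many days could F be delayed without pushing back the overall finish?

1

M→S→A→Q→L = 10+9+4+7+5 = 35 sets the makespan at 35 days.
Longest path through F: 34 days (earliest finish 19, latest finish 20).
So F can slip 20 − 19 = 1 day.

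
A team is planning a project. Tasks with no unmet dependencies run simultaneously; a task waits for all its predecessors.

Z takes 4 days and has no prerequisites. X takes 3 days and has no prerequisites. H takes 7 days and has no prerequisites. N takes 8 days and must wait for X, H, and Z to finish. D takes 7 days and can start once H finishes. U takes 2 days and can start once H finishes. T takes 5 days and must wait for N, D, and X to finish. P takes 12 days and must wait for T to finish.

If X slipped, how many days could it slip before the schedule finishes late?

Critical path: H→N→T→P = 7+8+5+12 = 32, so the finish is 32 days.
X finishes as early as 3 and must finish by 7.
Slack of X = 4 − 0 = 4 days.

4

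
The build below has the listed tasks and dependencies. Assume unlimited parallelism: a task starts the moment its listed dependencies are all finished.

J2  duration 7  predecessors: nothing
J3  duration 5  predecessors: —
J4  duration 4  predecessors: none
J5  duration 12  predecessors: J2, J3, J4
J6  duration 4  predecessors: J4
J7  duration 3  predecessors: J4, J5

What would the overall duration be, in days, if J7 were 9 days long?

Actual critical path: J2→J5→J7 = 7+12+3 = 22 ⇒ 22 days.
J7 lies on that path, so at 9 days the path becomes 28 days.
No other chain overtakes it, so the finish is 28 days.

28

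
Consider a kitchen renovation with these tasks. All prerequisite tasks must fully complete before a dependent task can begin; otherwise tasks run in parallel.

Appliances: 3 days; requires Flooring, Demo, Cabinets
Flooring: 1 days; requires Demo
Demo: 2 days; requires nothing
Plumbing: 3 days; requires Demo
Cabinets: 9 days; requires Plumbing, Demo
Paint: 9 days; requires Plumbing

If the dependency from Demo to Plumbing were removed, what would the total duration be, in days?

With the dependency in place, Demo→Plumbing→Cabinets→Appliances = 2+3+9+3 = 17 sets the finish at 17 days.
Without Demo→Plumbing, Plumbing's earliest start moves from 2 to 0.
After: Plumbing→Cabinets→Appliances = 3+9+3 = 15 → 15 days.

15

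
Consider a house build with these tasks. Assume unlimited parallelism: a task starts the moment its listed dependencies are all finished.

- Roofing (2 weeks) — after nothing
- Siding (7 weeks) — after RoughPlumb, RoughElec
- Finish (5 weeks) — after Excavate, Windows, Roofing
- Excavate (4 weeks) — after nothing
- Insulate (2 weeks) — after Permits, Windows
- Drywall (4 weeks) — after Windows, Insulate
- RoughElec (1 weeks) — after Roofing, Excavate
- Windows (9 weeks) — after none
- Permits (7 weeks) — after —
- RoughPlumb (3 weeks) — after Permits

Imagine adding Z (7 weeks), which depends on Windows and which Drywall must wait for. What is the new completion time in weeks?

Originally the job takes 17 weeks.
With Z inserted, Drywall now waits for max(Windows, Insulate, Z).
New critical path: Windows→Z→Drywall = 9+7+4 = 20 ⇒ 20 weeks.

20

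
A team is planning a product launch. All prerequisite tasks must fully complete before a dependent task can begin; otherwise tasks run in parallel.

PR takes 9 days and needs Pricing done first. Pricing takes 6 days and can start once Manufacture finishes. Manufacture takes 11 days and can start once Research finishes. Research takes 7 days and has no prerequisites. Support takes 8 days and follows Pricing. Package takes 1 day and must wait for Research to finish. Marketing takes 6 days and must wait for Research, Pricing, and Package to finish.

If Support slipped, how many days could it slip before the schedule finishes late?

Research→Manufacture→Pricing→PR = 7+11+6+9 = 33 sets the makespan at 33 days.
Longest path through Support: 32 days (earliest finish 32, latest finish 33).
Float = 33 − 32 = 1.

1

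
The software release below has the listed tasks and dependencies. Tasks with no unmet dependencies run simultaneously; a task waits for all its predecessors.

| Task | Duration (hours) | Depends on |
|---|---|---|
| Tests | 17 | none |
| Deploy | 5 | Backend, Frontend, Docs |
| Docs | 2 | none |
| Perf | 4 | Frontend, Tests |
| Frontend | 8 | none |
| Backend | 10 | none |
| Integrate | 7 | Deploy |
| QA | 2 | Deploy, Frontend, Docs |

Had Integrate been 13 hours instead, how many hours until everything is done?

28

As given, the longest chain is Backend→Deploy→Integrate = 10+5+7 = 22, so the finish is 22 hours.
Integrate is on the critical path; changing it to 13 makes that path 28 hours.
That remains the longest chain; total 28 hours.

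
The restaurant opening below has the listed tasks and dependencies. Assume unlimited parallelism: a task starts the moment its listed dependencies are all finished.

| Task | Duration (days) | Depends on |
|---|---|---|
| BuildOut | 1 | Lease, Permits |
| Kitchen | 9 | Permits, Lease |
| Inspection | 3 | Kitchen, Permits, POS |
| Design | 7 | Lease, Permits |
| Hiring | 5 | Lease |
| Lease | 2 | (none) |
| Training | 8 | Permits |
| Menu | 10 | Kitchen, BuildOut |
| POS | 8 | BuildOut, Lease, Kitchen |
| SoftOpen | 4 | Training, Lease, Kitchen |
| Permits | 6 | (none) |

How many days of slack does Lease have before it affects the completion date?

The longest chain is Permits→Kitchen→POS→Inspection = 6+9+8+3 = 26; overall finish 26 days.
Longest path through Lease: 22 days (earliest finish 2, latest finish 6).
So Lease can slip 6 − 2 = 4 days.

4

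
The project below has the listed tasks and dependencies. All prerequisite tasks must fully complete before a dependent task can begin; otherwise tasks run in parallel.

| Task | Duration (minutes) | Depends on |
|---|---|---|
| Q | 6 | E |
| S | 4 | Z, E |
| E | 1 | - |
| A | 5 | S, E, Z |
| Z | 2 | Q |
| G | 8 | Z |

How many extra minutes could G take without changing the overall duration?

Critical path: E→Q→Z→S→A = 1+6+2+4+5 = 18, so the finish is 18 minutes.
The longest chain containing G totals 17 minutes.
Float = 18 − 17 = 1.

1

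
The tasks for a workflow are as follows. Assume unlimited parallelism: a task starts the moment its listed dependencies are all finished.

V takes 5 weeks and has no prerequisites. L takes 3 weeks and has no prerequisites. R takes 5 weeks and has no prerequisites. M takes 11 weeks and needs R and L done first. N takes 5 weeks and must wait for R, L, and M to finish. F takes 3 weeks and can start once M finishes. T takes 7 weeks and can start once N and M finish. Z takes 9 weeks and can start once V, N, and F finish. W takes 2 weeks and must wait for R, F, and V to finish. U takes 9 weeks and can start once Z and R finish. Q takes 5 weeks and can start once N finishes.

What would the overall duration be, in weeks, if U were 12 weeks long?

42

The binding path is R→M→N→Z→U = 5+11+5+9+9 = 39; finish at 39 weeks.
U is on the critical path; changing it to 12 makes that path 42 weeks.
No other chain overtakes it, so the finish is 42 weeks.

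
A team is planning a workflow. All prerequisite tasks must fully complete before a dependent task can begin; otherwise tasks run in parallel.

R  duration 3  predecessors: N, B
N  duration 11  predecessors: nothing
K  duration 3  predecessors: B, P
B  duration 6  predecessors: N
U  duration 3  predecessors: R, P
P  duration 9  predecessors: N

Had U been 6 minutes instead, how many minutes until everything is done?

As given, the longest chain is N→B→R→U = 11+6+3+3 = 23, so the finish is 23 minutes.
Since U is critical, the +3 change carries straight to that chain (now 26 minutes).
The binding chain switches to N→P→U = 11+9+6 = 26; finish 26 minutes.

26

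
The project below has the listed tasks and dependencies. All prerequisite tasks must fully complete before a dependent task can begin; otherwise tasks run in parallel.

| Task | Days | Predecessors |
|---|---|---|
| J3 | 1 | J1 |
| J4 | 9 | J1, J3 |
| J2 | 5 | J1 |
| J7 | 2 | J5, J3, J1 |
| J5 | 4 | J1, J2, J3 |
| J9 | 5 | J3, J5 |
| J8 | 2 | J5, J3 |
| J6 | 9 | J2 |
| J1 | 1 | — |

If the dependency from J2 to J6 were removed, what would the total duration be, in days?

15

Before: longest chain J1→J2→J5→J9 = 1+5+4+5 = 15, finish 15.
Without J2→J6, J6's earliest start moves from 6 to 0.
After: J1→J2→J5→J9 = 1+5+4+5 = 15 → 15 days.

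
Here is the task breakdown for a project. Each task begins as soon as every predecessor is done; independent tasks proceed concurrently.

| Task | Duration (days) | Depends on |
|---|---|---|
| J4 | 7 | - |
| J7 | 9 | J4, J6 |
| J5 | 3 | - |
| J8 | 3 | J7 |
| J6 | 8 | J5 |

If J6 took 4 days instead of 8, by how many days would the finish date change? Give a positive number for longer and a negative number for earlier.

Critical path before the change: J5→J6→J7→J8 = 3+8+9+3 = 23 giving 23 days.
Since J6 is critical, the -4 change carries straight to that chain (now 19 days).
New critical path: J4→J7→J8 = 7+9+3 = 19 ⇒ 19 days.
Change in finish: 19 − 23 = -4 days.

-4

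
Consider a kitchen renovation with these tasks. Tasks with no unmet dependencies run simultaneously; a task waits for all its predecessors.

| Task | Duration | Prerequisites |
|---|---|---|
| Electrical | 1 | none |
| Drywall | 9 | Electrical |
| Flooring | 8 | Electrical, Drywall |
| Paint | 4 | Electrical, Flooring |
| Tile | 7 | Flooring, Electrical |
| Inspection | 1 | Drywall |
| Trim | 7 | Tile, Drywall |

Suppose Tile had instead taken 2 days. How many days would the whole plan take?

27

The binding path is Electrical→Drywall→Flooring→Tile→Trim = 1+9+8+7+7 = 32; finish at 32 days.
Tile lies on that path, so at 2 days the path becomes 27 days.
The critical path is still Electrical→Drywall→Flooring→Tile→Trim; finish is now 27 days.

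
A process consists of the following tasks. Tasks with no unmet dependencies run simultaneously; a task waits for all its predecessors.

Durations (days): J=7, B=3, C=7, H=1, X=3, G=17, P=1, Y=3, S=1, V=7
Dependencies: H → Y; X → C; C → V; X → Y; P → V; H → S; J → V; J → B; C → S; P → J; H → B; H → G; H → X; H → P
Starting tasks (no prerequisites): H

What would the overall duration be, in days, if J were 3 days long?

18

Critical path before the change: H→X→C→V = 1+3+7+7 = 18 giving 18 days.
The longest path through J is only 16 days, so J has float 2.
That remains the longest chain; total 18 days.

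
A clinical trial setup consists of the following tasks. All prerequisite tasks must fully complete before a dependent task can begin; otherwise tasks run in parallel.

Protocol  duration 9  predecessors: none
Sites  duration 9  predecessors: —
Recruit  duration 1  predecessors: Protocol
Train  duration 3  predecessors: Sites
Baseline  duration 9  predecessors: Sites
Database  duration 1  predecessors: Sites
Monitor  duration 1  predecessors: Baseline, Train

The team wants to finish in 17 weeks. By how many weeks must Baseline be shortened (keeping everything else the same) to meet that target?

2

Current finish: 19 weeks; target: 17.
Baseline is on every critical path, so each week cut from Baseline cuts the finish by one (this holds down to a finish of 13).
Need 19 − 17 = 2 weeks off Baseline → Baseline becomes 7 weeks, finish becomes 17.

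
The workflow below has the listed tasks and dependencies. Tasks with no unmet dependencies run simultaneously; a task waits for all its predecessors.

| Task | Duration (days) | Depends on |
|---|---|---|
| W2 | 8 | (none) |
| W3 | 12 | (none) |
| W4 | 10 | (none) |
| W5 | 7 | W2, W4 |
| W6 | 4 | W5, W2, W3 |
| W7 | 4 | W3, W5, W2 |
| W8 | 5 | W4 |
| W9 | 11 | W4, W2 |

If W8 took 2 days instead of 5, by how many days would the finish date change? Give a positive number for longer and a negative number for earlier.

0

The binding path is W4→W5→W6 = 10+7+4 = 21; finish at 21 days.
W8 is off the critical path — its longest chain is 15 days, giving 6 of slack.
The critical path is still W4→W5→W6; finish is now 21 days.
Change in finish: 21 − 21 = +0 days.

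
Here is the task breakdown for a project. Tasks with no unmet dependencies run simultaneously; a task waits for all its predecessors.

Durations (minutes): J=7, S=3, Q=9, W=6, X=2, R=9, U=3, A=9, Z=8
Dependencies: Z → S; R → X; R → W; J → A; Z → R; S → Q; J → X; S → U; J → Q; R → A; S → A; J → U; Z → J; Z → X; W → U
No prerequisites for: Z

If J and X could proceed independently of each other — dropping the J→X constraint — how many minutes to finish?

With the dependency in place, Z→R→W→U = 8+9+6+3 = 26 sets the finish at 26 minutes.
Dropping J→X doesn't change X's earliest start (17); another predecessor still binds.
New critical path: Z→R→W→U = 8+9+6+3 = 26 ⇒ 26 minutes.

26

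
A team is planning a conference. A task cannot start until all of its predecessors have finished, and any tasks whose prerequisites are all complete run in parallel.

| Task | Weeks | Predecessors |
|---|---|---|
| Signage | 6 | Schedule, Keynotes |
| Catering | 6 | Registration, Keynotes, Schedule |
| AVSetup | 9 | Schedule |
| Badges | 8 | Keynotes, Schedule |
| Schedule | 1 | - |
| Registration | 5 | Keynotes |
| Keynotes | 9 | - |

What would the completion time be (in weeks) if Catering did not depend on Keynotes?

With the dependency in place, Keynotes→Registration→Catering = 9+5+6 = 20 sets the finish at 20 weeks.
Dropping Keynotes→Catering doesn't change Catering's earliest start (14); another predecessor still binds.
After: Keynotes→Registration→Catering = 9+5+6 = 20 → 20 weeks.

20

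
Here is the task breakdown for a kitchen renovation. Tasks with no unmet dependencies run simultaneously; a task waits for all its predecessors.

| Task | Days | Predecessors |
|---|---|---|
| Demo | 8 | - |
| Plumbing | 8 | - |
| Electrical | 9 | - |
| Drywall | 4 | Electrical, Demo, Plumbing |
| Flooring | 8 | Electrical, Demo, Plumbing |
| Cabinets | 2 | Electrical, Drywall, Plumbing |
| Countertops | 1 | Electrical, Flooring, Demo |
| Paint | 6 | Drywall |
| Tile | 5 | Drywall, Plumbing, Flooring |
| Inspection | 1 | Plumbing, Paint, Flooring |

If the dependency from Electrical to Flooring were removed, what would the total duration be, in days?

21

With the dependency in place, Electrical→Flooring→Tile = 9+8+5 = 22 sets the finish at 22 days.
Without Electrical→Flooring, Flooring's earliest start moves from 9 to 8.
New critical path: Demo→Flooring→Tile = 8+8+5 = 21 ⇒ 21 days.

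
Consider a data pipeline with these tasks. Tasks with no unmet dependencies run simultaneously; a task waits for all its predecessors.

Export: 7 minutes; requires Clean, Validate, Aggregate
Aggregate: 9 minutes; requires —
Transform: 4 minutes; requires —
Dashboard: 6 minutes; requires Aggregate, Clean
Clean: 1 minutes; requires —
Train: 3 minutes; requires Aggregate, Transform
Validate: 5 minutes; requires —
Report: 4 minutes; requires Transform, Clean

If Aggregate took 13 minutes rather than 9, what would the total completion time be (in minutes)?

20

The binding path is Aggregate→Export = 9+7 = 16; finish at 16 minutes.
Since Aggregate is critical, the +4 change carries straight to that chain (now 20 minutes).
The critical path is still Aggregate→Export; finish is now 20 minutes.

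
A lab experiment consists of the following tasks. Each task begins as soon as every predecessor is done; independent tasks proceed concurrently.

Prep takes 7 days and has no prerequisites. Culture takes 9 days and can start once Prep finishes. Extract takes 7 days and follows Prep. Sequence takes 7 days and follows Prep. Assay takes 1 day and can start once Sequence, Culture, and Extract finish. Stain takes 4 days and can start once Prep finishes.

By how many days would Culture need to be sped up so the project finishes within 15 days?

2

Current finish: 17 days; target: 15.
Culture is on every critical path, so each day cut from Culture cuts the finish by one (this holds down to a finish of 15).
Need 17 − 15 = 2 days off Culture → Culture becomes 7 days, finish becomes 15.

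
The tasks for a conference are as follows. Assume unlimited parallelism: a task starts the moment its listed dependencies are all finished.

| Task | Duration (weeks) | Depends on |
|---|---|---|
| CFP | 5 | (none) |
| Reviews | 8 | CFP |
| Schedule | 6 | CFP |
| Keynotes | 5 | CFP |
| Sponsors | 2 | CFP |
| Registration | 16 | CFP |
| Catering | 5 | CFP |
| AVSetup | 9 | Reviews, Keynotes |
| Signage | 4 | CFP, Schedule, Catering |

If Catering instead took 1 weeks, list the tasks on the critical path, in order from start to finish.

Baseline: CFP→Reviews→AVSetup = 5+8+9 = 22 → 22 weeks.
The longest path through Catering is only 14 weeks, so Catering has float 8.
That remains the longest chain; total 22 weeks.

CFP, Reviews, AVSetup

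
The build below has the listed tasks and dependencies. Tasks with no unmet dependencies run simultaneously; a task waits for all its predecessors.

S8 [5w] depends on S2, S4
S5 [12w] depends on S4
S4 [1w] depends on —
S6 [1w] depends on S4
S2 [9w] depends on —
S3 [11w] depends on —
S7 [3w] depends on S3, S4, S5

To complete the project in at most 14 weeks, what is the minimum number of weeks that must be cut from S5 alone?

Current finish: 16 weeks; target: 14.
S5 is on every critical path, so each week cut from S5 cuts the finish by one (this holds down to a finish of 14).
Need 16 − 14 = 2 weeks off S5 → S5 becomes 10 weeks, finish becomes 14.

2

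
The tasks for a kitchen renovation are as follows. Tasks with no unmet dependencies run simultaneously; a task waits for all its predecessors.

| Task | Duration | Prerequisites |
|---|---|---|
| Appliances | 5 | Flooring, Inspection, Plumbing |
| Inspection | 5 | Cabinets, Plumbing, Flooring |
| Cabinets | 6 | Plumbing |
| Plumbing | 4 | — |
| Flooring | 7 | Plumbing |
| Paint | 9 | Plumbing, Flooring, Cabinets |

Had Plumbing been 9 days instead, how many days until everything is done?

The binding path is Plumbing→Flooring→Inspection→Appliances = 4+7+5+5 = 21; finish at 21 days.
Since Plumbing is critical, the +5 change carries straight to that chain (now 26 days).
That remains the longest chain; total 26 days.

26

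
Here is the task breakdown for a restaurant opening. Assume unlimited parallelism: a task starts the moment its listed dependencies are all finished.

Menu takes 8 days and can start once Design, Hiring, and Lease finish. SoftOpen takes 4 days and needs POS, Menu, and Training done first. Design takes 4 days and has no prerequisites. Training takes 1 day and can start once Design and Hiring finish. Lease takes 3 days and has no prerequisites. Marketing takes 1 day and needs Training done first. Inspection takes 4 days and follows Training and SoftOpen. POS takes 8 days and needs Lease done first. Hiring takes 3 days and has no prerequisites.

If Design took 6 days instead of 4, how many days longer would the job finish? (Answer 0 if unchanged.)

Baseline: Design→Menu→SoftOpen→Inspection = 4+8+4+4 = 20 → 20 days.
Design is on the critical path; changing it to 6 makes that path 22 days.
No other chain overtakes it, so the finish is 22 days.
Change in finish: 22 − 20 = +2 days.

2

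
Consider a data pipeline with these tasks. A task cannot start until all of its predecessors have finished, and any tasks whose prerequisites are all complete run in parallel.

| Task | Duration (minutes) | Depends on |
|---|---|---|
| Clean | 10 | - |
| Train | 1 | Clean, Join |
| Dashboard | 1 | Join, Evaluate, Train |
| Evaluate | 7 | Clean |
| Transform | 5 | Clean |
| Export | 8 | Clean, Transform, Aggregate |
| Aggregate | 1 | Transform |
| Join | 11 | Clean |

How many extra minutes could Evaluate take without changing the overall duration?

6

Clean→Transform→Aggregate→Export = 10+5+1+8 = 24 sets the makespan at 24 minutes.
The longest chain containing Evaluate totals 18 minutes.
Float = 24 − 18 = 6.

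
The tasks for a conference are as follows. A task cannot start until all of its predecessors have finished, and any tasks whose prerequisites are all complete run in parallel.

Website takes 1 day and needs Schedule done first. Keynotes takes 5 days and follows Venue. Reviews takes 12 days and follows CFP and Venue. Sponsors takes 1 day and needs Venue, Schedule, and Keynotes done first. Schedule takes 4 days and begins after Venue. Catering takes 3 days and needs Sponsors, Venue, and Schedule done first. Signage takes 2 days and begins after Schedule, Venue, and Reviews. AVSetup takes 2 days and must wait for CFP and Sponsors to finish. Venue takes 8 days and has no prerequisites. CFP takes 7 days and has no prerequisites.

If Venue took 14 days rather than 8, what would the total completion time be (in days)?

28

Baseline: Venue→Reviews→Signage = 8+12+2 = 22 → 22 days.
Venue lies on that path, so at 14 days the path becomes 28 days.
That remains the longest chain; total 28 days.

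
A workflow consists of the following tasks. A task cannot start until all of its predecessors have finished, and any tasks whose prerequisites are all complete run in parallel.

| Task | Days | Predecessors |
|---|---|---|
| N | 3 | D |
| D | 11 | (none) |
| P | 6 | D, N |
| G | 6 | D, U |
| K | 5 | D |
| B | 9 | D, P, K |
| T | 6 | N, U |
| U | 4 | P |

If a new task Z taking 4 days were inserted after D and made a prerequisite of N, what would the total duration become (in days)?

34

Originally the schedule takes 30 days.
With Z inserted, N now waits for max(D, Z).
New critical path: D→Z→N→P→U→T = 11+4+3+6+4+6 = 34 ⇒ 34 days.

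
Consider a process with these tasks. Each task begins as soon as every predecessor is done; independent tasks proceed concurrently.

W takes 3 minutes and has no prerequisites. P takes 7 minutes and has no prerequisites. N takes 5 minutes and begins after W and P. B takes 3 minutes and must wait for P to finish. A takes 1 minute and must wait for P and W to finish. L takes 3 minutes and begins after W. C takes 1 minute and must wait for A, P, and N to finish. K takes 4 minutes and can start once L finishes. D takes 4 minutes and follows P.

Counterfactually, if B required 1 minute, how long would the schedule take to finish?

As given, the longest chain is P→N→C = 7+5+1 = 13, so the finish is 13 minutes.
B is off the critical path — its longest chain is 10 minutes, giving 3 of slack.
No other chain overtakes it, so the finish is 13 minutes.

13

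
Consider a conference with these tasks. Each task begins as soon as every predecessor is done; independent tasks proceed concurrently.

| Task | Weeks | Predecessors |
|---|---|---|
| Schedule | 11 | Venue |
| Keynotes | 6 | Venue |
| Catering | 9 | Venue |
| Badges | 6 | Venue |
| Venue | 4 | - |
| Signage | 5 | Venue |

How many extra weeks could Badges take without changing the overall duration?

5

The longest chain is Venue→Schedule = 4+11 = 15; overall finish 15 weeks.
Badges finishes as early as 10 and must finish by 15.
So Badges can slip 15 − 10 = 5 weeks.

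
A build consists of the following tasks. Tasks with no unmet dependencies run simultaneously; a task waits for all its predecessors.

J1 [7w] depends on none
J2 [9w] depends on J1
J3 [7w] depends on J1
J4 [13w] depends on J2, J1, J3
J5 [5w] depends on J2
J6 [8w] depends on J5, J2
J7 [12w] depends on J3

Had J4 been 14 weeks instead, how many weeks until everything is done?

As given, the longest chain is J1→J2→J4 = 7+9+13 = 29, so the finish is 29 weeks.
J4 lies on that path, so at 14 weeks the path becomes 30 weeks.
That remains the longest chain; total 30 weeks.

30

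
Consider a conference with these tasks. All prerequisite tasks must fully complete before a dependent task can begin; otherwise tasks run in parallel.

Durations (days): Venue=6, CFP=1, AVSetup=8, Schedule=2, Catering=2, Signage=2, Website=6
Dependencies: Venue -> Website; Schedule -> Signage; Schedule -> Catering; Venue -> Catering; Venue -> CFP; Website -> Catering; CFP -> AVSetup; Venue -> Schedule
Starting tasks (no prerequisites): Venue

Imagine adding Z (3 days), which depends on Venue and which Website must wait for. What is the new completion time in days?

17

Originally the conference takes 15 days.
With Z inserted, Website now waits for max(Venue, Z).
New critical path: Venue→Z→Website→Catering = 6+3+6+2 = 17 ⇒ 17 days.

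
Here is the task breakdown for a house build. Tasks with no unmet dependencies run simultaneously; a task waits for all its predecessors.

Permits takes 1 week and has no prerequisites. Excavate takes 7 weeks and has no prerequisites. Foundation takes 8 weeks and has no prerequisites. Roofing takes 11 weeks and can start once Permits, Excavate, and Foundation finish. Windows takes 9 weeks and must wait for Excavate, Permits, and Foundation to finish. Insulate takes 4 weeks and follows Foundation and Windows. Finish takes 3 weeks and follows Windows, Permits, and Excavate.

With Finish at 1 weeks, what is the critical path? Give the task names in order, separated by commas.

Foundation, Windows, Insulate

Baseline: Foundation→Windows→Insulate = 8+9+4 = 21 → 21 weeks.
Finish is off the critical path — its longest chain is 20 weeks, giving 1 of slack.
The critical path is still Foundation→Windows→Insulate; finish is now 21 weeks.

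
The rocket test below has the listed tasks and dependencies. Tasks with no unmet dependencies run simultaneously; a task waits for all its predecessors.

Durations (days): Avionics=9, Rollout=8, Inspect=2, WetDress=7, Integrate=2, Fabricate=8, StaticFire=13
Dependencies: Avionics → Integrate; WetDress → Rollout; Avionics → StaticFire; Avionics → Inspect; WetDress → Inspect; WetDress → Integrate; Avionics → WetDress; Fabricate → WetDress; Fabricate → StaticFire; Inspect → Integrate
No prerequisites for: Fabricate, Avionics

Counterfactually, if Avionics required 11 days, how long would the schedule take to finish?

Actual critical path: Avionics→WetDress→Rollout = 9+7+8 = 24 ⇒ 24 days.
Avionics lies on that path, so at 11 days the path becomes 26 days.
The critical path is still Avionics→WetDress→Rollout; finish is now 26 days.

26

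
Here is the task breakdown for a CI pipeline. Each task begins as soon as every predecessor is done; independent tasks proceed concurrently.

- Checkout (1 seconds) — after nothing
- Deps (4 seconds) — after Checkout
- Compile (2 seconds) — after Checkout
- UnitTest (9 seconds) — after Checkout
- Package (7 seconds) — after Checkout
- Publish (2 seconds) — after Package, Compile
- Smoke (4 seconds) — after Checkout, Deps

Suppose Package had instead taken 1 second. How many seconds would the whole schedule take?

The binding path is Checkout→Package→Publish = 1+7+2 = 10; finish at 10 seconds.
Package is on the critical path; changing it to 1 makes that path 4 seconds.
The binding chain switches to Checkout→UnitTest = 1+9 = 10; finish 10 seconds.

10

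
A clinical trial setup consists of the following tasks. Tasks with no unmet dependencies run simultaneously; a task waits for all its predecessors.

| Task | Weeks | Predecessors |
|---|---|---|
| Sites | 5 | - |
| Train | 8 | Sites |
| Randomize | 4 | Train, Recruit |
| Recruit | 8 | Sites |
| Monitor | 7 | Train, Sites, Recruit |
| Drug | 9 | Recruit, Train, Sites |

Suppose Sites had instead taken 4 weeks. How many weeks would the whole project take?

Critical path before the change: Sites→Recruit→Drug = 5+8+9 = 22 giving 22 weeks.
Sites lies on that path, so at 4 weeks the path becomes 21 weeks.
No other chain overtakes it, so the finish is 21 weeks.

21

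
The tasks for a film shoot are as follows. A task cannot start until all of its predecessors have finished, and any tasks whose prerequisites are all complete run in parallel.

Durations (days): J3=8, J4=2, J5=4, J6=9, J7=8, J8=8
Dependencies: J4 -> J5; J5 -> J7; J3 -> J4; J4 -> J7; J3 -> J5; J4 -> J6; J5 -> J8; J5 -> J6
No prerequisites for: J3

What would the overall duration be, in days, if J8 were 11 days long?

The binding path is J3→J4→J5→J6 = 8+2+4+9 = 23; finish at 23 days.
The longest path through J8 is only 22 days, so J8 has float 1.
Now J3→J4→J5→J8 = 8+2+4+11 = 25 is longest, so the finish becomes 25 days.

25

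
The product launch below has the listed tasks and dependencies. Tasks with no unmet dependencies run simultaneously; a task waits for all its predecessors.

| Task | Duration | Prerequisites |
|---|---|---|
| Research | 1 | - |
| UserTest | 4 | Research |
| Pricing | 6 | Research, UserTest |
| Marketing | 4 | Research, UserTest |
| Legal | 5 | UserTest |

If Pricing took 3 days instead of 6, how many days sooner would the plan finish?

The binding path is Research→UserTest→Pricing = 1+4+6 = 11; finish at 11 days.
Since Pricing is critical, the -3 change carries straight to that chain (now 8 days).
The binding chain switches to Research→UserTest→Legal = 1+4+5 = 10; finish 10 days.
Change in finish: 10 − 11 = -1 days.

1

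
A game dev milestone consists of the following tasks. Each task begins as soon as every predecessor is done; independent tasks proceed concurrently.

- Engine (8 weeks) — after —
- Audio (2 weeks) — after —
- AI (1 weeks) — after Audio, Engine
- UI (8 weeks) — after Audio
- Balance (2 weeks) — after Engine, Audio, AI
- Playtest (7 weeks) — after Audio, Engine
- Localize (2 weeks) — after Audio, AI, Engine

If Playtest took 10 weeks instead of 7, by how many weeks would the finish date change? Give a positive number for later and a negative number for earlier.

Baseline: Engine→Playtest = 8+7 = 15 → 15 weeks.
Playtest is on the critical path; changing it to 10 makes that path 18 weeks.
That remains the longest chain; total 18 weeks.
Change in finish: 18 − 15 = +3 weeks.

3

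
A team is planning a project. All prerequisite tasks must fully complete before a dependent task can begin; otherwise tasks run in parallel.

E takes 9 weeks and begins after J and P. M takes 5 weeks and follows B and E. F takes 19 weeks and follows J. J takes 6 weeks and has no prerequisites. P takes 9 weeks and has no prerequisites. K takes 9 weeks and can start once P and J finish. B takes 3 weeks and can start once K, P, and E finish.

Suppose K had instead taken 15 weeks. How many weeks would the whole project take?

Actual critical path: P→K→B→M = 9+9+3+5 = 26 ⇒ 26 weeks.
Since K is critical, the +6 change carries straight to that chain (now 32 weeks).
No other chain overtakes it, so the finish is 32 weeks.

32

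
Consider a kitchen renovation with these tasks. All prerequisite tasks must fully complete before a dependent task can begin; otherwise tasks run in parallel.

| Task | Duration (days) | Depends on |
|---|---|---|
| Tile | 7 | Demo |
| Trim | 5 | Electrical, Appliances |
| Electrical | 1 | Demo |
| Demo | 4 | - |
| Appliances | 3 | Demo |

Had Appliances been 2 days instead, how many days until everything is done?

Baseline: Demo→Appliances→Trim = 4+3+5 = 12 → 12 days.
Since Appliances is critical, the -1 change carries straight to that chain (now 11 days).
The binding chain switches to Demo→Tile = 4+7 = 11; finish 11 days.

11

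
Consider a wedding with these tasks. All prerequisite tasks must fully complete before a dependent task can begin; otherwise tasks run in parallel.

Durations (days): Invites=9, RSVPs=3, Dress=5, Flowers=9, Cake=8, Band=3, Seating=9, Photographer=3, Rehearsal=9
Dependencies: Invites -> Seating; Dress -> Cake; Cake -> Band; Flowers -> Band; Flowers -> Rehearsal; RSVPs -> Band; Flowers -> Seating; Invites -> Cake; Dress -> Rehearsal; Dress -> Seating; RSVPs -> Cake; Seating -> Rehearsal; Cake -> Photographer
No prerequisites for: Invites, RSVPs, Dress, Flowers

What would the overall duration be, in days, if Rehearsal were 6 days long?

The binding path is Invites→Seating→Rehearsal = 9+9+9 = 27; finish at 27 days.
Rehearsal is on the critical path; changing it to 6 makes that path 24 days.
That remains the longest chain; total 24 days.

24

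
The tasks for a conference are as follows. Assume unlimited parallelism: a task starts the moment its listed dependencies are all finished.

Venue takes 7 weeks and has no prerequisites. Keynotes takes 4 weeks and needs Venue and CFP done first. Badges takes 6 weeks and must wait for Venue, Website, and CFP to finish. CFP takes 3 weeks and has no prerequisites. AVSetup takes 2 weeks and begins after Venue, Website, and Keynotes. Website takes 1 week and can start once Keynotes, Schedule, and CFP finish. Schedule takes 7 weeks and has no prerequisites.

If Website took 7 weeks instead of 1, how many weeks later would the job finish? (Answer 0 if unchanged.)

6

Critical path before the change: Venue→Keynotes→Website→Badges = 7+4+1+6 = 18 giving 18 weeks.
Website lies on that path, so at 7 weeks the path becomes 24 weeks.
That remains the longest chain; total 24 weeks.
Change in finish: 24 − 18 = +6 weeks.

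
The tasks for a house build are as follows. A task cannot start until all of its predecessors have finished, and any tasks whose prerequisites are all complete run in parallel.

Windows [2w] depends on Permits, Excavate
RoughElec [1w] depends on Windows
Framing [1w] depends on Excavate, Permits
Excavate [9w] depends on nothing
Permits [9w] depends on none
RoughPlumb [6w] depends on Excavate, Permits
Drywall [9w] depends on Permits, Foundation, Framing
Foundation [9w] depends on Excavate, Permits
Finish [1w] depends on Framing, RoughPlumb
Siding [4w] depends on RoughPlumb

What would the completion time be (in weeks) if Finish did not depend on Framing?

27

With the dependency in place, Permits→Foundation→Drywall = 9+9+9 = 27 sets the finish at 27 weeks.
Dropping Framing→Finish doesn't change Finish's earliest start (15); another predecessor still binds.
New critical path: Permits→Foundation→Drywall = 9+9+9 = 27 ⇒ 27 weeks.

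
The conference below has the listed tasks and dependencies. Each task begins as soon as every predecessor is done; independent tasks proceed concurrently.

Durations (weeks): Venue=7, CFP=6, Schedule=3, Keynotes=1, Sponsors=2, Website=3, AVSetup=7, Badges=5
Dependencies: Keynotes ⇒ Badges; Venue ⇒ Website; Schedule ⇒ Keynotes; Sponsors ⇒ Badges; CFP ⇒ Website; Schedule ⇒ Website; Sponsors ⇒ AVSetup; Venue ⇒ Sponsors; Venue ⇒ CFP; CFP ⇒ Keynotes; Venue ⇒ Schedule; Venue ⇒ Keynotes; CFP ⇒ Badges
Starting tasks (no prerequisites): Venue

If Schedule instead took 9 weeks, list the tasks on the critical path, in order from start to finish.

Venue, Schedule, Keynotes, Badges

As given, the longest chain is Venue→CFP→Keynotes→Badges = 7+6+1+5 = 19, so the finish is 19 weeks.
The longest path through Schedule is only 16 weeks, so Schedule has float 3.
The binding chain switches to Venue→Schedule→Keynotes→Badges = 7+9+1+5 = 22; finish 22 weeks.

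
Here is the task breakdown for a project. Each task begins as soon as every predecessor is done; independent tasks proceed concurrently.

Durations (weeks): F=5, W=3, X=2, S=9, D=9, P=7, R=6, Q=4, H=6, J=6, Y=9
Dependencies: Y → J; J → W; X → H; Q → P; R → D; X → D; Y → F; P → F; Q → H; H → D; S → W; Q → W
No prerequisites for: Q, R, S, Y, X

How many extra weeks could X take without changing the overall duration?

The longest chain is Q→H→D = 4+6+9 = 19; overall finish 19 weeks.
Longest path through X: 17 weeks (earliest finish 2, latest finish 4).
Float = 19 − 17 = 2.

2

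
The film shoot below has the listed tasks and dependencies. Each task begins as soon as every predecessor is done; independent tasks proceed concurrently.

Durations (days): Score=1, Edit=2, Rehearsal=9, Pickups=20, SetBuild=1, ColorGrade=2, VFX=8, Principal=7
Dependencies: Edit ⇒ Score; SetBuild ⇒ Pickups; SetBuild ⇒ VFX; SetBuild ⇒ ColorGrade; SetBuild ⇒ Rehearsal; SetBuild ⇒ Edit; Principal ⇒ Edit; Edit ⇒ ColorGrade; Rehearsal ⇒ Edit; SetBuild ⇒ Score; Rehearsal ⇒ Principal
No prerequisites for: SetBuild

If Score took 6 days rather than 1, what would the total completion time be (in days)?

25

Critical path before the change: SetBuild→Rehearsal→Principal→Edit→ColorGrade = 1+9+7+2+2 = 21 giving 21 days.
The longest path through Score is only 20 days, so Score has float 1.
The binding chain switches to SetBuild→Rehearsal→Principal→Edit→Score = 1+9+7+2+6 = 25; finish 25 days.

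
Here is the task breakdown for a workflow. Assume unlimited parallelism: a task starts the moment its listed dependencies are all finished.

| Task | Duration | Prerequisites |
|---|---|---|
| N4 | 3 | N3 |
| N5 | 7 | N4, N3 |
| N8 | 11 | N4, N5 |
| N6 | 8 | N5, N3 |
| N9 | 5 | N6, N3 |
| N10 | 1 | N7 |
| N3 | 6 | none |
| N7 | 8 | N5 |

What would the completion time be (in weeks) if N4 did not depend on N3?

Original critical path: N3→N4→N5→N6→N9 = 6+3+7+8+5 = 29 ⇒ 29 weeks.
Without N3→N4, N4's earliest start moves from 6 to 0.
After: N3→N5→N6→N9 = 6+7+8+5 = 26 → 26 weeks.

26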